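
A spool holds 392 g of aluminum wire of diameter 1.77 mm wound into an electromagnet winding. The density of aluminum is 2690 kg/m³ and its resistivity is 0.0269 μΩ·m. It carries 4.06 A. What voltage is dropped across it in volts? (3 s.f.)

ρ = 0.0269 μΩ·m = 2.69×10^-8 Ω·m
A = π(d/2)² = π(8.8500e-04 m)² = 2.4606e-06 m²
L = m/(density·A) = 0.392/(2690×2.4606e-06) = 59.22 m
R = ρL/A = (2.69×10^-8)(59.22)/(2.4606e-06) = 0.6475 Ω
V = IR = 4.06 × 0.6475 = 2.63 V

2.63 V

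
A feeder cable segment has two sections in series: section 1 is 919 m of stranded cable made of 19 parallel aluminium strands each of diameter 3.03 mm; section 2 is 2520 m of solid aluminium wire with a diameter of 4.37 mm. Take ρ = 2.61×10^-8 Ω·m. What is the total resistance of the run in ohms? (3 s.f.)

4.56 Ω

Section 1: A_strand = π(1.5150e-03)² = 7.211e-06 m²; R₁ = ρL/(N·A_s) = (2.61×10^-8)(919)/(19×7.211e-06) = 0.1751 Ω
Section 2: A = π(d/2)² = π(2.1850e-03 m)² = 1.500e-05 m²
R₂ = (2.61×10^-8)(2520)/(1.500e-05) = 4.385 Ω
R = R₁ + R₂ = 4.56 Ω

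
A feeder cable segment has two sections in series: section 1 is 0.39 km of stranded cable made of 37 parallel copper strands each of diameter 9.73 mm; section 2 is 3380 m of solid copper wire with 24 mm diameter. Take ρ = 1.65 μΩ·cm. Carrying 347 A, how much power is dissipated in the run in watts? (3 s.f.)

15100 W

ρ = 1.65 μΩ·cm = 1.65×10^-8 Ω·m
Section 1: A_strand = π(4.8650e-03)² = 7.436e-05 m²; R₁ = ρL/(N·A_s) = (1.65×10^-8)(390)/(37×7.436e-05) = 0.002339 Ω
Section 2: A = π(d/2)² = π(1.2000e-02 m)² = 4.524e-04 m²
R₂ = (1.65×10^-8)(3380)/(4.524e-04) = 0.1233 Ω
R = R₁ + R₂ = 0.1256 Ω
P = I²R = (347)² × 0.1256 = 15100 W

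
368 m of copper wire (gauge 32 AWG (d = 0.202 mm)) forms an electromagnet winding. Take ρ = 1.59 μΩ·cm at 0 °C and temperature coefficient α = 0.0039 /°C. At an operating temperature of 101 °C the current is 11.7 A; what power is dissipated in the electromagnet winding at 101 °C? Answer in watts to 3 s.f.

ρ = 1.59 μΩ·cm = 1.59×10^-8 Ω·m
A = π(0.202/2 mm)² = π(1.0100e-04 m)² = 3.205e-08 m²
R₍0₎ = ρL/A = (1.59×10^-8)(368)/(3.205e-08) = 182.6 Ω
R₍101₎ = R₍0₎(1 + αΔT) = 182.6 × (1 + 0.0039×101) = 254.5 Ω
P = I²R = (11.7)² × 254.5 = 34800 W

34800 W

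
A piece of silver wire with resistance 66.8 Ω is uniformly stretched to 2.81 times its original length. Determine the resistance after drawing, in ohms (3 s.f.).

527 Ω

Volume constant ⇒ A' = A/k with k = 2.81. R' = ρ(kL)/(A/k) = k²R.
R' = 7.896 × 66.8 = 527 Ω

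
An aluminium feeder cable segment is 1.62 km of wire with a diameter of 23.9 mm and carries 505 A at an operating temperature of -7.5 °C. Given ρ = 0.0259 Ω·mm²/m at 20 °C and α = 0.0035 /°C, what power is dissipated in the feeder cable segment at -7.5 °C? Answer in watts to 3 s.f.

ρ = 0.0259 Ω·mm²/m = 2.59×10^-8 Ω·m
A = π(d/2)² = π(1.1950e-02 m)² = 4.486e-04 m²
R₍20₎ = ρL/A = (2.59×10^-8)(1620)/(4.486e-04) = 0.09353 Ω
R₍-7.5₎ = R₍20₎(1 + αΔT) = 0.09353 × (1 + 0.0035×-27.5) = 0.08452 Ω
P = I²R = (505)² × 0.08452 = 21600 W

21600 W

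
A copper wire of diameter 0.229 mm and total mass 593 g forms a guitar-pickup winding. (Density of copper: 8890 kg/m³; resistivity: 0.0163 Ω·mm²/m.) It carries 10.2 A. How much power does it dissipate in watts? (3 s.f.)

66700 W

ρ = 0.0163 Ω·mm²/m = 1.63×10^-8 Ω·m
A = π(d/2)² = π(1.1450e-04 m)² = 4.1187e-08 m²
L = m/(density·A) = 0.593/(8890×4.1187e-08) = 1620 m
R = ρL/A = (1.63×10^-8)(1620)/(4.1187e-08) = 640.9 Ω
P = I²R = (10.2)² × 640.9 = 66700 W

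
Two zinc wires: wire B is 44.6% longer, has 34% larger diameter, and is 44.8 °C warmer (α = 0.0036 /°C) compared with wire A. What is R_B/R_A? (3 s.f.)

R ∝ ρL/d² with ρ ∝ (1+αΔT), so R_B/R_A = (1 + 44.6/100) × (1 + 34/100)⁻² × (1 + 0.0036×44.8)
= 1.446 × 0.5569 × 1.161 = 0.935

0.935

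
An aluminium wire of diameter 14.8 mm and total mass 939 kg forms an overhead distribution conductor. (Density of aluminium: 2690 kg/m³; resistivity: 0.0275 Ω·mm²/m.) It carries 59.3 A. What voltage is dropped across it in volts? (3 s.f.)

19.2 V

ρ = 0.0275 Ω·mm²/m = 2.75×10^-8 Ω·m
A = π(d/2)² = π(7.4000e-03 m)² = 1.7203e-04 m²
L = m/(density·A) = 939/(2690×1.7203e-04) = 2029 m
R = ρL/A = (2.75×10^-8)(2029)/(1.7203e-04) = 0.3244 Ω
V = IR = 59.3 × 0.3244 = 19.2 V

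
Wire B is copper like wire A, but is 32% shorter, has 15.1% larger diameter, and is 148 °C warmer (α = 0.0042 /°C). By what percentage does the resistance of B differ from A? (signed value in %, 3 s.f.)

R ∝ ρL/d² with ρ ∝ (1+αΔT), so R_B/R_A = (1 − 32/100) × (1 + 15.1/100)⁻² × (1 + 0.0042×148)
= 0.68 × 0.7548 × 1.622 = 0.8323
(R_B − R_A)/R_A = 0.8323 − 1 = -16.8%

-16.8%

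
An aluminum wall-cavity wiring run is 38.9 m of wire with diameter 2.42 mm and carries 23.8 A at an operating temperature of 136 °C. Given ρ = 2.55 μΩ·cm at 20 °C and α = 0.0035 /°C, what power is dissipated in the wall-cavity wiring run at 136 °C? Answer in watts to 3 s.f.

172 W

ρ = 2.55 μΩ·cm = 2.55×10^-8 Ω·m
A = π(d/2)² = π(1.2100e-03 m)² = 4.600e-06 m²
R₍20₎ = ρL/A = (2.55×10^-8)(38.9)/(4.600e-06) = 0.2157 Ω
R₍136₎ = R₍20₎(1 + αΔT) = 0.2157 × (1 + 0.0035×116) = 0.3032 Ω
P = I²R = (23.8)² × 0.3032 = 172 W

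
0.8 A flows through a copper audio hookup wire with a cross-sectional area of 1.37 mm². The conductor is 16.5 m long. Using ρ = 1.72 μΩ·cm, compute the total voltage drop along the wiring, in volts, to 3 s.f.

0.166 V

ρ = 1.72 μΩ·cm = 1.72×10^-8 Ω·m
A = 1.37 mm² = 1.370e-06 m²
R = ρL/A = (1.72×10^-8)(16.5)/(1.370e-06) = 0.2072 Ω
V = IR = 0.8 × 0.2072 = 0.166 V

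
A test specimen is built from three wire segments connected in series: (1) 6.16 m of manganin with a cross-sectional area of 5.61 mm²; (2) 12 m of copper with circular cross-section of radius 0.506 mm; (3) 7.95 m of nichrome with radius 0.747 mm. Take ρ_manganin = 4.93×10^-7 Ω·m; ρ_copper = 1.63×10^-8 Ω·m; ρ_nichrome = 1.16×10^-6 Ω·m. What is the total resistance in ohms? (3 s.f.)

Seg 1: A = 5.61 mm² = 5.610e-06 m²
R_1 = (4.93×10^-7)(6.16)/(5.610e-06) = 0.5413 Ω
Seg 2: A = πr² = π(5.0600e-04 m)² = 8.044e-07 m²
R_2 = (1.63×10^-8)(12)/(8.044e-07) = 0.2432 Ω
Seg 3: A = πr² = π(7.4700e-04 m)² = 1.753e-06 m²
R_3 = (1.16×10^-6)(7.95)/(1.753e-06) = 5.261 Ω
R_total = R_1 + R_2 + R_3 = 6.05 Ω

6.05 Ω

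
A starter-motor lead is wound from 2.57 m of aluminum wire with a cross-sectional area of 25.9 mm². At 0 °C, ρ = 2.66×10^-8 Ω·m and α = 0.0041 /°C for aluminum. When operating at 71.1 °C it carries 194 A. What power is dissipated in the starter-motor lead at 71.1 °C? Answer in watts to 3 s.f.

A = 25.9 mm² = 2.590e-05 m²
R₍0₎ = ρL/A = (2.66×10^-8)(2.57)/(2.590e-05) = 0.002639 Ω
R₍71.1₎ = R₍0₎(1 + αΔT) = 0.002639 × (1 + 0.0041×71.1) = 0.003409 Ω
P = I²R = (194)² × 0.003409 = 128 W

128 W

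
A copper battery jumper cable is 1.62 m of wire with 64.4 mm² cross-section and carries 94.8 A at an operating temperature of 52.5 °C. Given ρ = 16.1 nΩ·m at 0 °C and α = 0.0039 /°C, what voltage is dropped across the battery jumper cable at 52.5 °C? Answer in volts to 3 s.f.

0.0463 V

ρ = 16.1 nΩ·m = 1.61×10^-8 Ω·m
A = 64.4 mm² = 6.440e-05 m²
R₍0₎ = ρL/A = (1.61×10^-8)(1.62)/(6.440e-05) = 4.050×10^-4 Ω
R₍52.5₎ = R₍0₎(1 + αΔT) = 4.050×10^-4 × (1 + 0.0039×52.5) = 4.879×10^-4 Ω
V = IR = 94.8 × 4.879×10^-4 = 0.0463 V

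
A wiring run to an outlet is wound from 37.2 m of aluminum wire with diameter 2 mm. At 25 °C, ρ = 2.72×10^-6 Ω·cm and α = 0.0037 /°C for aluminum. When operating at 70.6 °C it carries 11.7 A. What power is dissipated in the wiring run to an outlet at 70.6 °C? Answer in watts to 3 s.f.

51.5 W

ρ = 2.72×10^-6 Ω·cm = 2.72×10^-8 Ω·m
A = π(d/2)² = π(1.0000e-03 m)² = 3.142e-06 m²
R₍25₎ = ρL/A = (2.72×10^-8)(37.2)/(3.142e-06) = 0.3221 Ω
R₍70.6₎ = R₍25₎(1 + αΔT) = 0.3221 × (1 + 0.0037×45.6) = 0.3764 Ω
P = I²R = (11.7)² × 0.3764 = 51.5 W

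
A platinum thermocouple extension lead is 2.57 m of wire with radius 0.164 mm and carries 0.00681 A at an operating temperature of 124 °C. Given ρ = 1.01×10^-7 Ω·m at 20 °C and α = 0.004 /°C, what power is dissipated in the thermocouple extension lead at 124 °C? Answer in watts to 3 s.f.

2.02×10^-4 W

A = πr² = π(1.6400e-04 m)² = 8.450e-08 m²
R₍20₎ = ρL/A = (1.01×10^-7)(2.57)/(8.450e-08) = 3.072 Ω
R₍124₎ = R₍20₎(1 + αΔT) = 3.072 × (1 + 0.004×104) = 4.35 Ω
P = I²R = (0.00681)² × 4.35 = 2.02×10^-4 W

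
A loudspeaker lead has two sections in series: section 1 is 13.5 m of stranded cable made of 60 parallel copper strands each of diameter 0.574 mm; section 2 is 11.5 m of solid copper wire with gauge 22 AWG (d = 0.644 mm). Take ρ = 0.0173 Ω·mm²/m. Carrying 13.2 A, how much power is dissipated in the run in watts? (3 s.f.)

ρ = 0.0173 Ω·mm²/m = 1.73×10^-8 Ω·m
Section 1: A_strand = π(2.8700e-04)² = 2.588e-07 m²; R₁ = ρL/(N·A_s) = (1.73×10^-8)(13.5)/(60×2.588e-07) = 0.01504 Ω
Section 2: A = π(0.644/2 mm)² = π(3.2200e-04 m)² = 3.257e-07 m²
R₂ = (1.73×10^-8)(11.5)/(3.257e-07) = 0.6108 Ω
R = R₁ + R₂ = 0.6258 Ω
P = I²R = (13.2)² × 0.6258 = 109 W

109 W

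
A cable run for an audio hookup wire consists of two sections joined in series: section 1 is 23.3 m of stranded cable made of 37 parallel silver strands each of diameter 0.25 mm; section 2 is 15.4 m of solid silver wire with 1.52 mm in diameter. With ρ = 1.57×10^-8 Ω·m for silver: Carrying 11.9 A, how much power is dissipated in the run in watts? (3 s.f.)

47.4 W

Section 1: A_strand = π(1.2500e-04)² = 4.909e-08 m²; R₁ = ρL/(N·A_s) = (1.57×10^-8)(23.3)/(37×4.909e-08) = 0.2014 Ω
Section 2: A = π(d/2)² = π(7.6000e-04 m)² = 1.815e-06 m²
R₂ = (1.57×10^-8)(15.4)/(1.815e-06) = 0.1332 Ω
R = R₁ + R₂ = 0.3347 Ω
P = I²R = (11.9)² × 0.3347 = 47.4 W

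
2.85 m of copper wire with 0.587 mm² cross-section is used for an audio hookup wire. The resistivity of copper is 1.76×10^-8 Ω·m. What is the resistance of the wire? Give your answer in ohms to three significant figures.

0.0855 Ω

A = 0.587 mm² = 5.870e-07 m²
R = ρL/A = (1.76×10^-8)(2.85 m)/(5.870e-07 m²) = 0.0855 Ω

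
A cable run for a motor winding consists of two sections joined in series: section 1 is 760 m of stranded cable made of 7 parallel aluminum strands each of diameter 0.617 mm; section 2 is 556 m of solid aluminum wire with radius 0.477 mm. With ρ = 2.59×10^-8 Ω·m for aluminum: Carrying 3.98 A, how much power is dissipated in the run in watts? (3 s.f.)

Section 1: A_strand = π(3.0850e-04)² = 2.990e-07 m²; R₁ = ρL/(N·A_s) = (2.59×10^-8)(760)/(7×2.990e-07) = 9.405 Ω
Section 2: A = πr² = π(4.7700e-04 m)² = 7.148e-07 m²
R₂ = (2.59×10^-8)(556)/(7.148e-07) = 20.15 Ω
R = R₁ + R₂ = 29.55 Ω
P = I²R = (3.98)² × 29.55 = 468 W

468 W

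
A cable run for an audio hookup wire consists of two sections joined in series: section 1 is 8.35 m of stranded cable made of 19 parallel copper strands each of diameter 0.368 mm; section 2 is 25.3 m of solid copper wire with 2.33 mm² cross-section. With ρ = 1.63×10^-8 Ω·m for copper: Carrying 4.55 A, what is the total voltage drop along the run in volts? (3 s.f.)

1.11 V

Section 1: A_strand = π(1.8400e-04)² = 1.064e-07 m²; R₁ = ρL/(N·A_s) = (1.63×10^-8)(8.35)/(19×1.064e-07) = 0.06735 Ω
Section 2: A = 2.33 mm² = 2.330e-06 m²
R₂ = (1.63×10^-8)(25.3)/(2.330e-06) = 0.177 Ω
R = R₁ + R₂ = 0.2443 Ω
V = IR = 4.55 × 0.2443 = 1.11 V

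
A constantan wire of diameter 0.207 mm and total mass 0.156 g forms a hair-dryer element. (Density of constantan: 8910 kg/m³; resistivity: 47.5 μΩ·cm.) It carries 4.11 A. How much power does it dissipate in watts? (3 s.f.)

ρ = 47.5 μΩ·cm = 4.75×10^-7 Ω·m
A = π(d/2)² = π(1.0350e-04 m)² = 3.3654e-08 m²
L = m/(density·A) = 1.560×10^-4/(8910×3.3654e-08) = 0.5203 m
R = ρL/A = (4.75×10^-7)(0.5203)/(3.3654e-08) = 7.343 Ω
P = I²R = (4.11)² × 7.343 = 124 W

124 W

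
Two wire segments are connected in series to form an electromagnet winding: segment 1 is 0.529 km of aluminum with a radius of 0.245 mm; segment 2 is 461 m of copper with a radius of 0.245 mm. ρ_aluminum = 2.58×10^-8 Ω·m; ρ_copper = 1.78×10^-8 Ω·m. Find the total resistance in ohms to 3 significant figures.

Segment 1: A = πr² = π(2.4500e-04 m)² = 1.886e-07 m²
R₁ = ρL/A = (2.58×10^-8)(529)/(1.886e-07) = 72.38 Ω
R₂ = (1.78×10^-8)(461)/(1.886e-07) = 43.51 Ω
R = R₁ + R₂ = 116 Ω

116 Ω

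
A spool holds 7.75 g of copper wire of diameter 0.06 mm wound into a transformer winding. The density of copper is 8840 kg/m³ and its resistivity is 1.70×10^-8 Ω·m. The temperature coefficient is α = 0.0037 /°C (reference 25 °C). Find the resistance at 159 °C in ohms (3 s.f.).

A = π(d/2)² = π(3.0000e-05 m)² = 2.8274e-09 m²
L = m/(density·A) = 0.00775/(8840×2.8274e-09) = 310.1 m
R = ρL/A = (1.70×10^-8)(310.1)/(2.8274e-09) = 1864 Ω
R(159 °C) = 1864 × (1 + 0.0037×134) = 2790 Ω

2790 Ω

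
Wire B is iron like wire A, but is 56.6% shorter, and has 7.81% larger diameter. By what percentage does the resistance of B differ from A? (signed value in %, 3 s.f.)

R ∝ L/d², so R_B/R_A = (1 − 56.6/100) × (1 + 7.81/100)⁻²
= 0.434 × 0.8604 = 0.3734
(R_B − R_A)/R_A = 0.3734 − 1 = -62.7%

-62.7%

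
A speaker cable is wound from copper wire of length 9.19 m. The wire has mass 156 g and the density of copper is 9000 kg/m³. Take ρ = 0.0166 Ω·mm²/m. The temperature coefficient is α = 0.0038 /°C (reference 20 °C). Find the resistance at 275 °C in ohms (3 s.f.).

ρ = 0.0166 Ω·mm²/m = 1.66×10^-8 Ω·m
A = m/(density·L) = 0.156/(9000×9.19) = 1.8861e-06 m²
R = ρL/A = (1.66×10^-8)(9.19)/(1.8861e-06) = 0.08088 Ω
R(275 °C) = 0.08088 × (1 + 0.0038×255) = 0.159 Ω

0.159 Ω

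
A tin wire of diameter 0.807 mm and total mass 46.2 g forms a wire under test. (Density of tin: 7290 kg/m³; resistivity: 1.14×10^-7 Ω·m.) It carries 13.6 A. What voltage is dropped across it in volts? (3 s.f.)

37.6 V

A = π(d/2)² = π(4.0350e-04 m)² = 5.1149e-07 m²
L = m/(density·A) = 0.0462/(7290×5.1149e-07) = 12.39 m
R = ρL/A = (1.14×10^-7)(12.39)/(5.1149e-07) = 2.762 Ω
V = IR = 13.6 × 2.762 = 37.6 V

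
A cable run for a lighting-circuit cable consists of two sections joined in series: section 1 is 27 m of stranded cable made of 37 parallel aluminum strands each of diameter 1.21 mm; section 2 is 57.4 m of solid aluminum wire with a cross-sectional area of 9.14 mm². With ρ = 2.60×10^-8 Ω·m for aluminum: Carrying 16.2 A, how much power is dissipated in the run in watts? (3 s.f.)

Section 1: A_strand = π(6.0500e-04)² = 1.150e-06 m²; R₁ = ρL/(N·A_s) = (2.60×10^-8)(27)/(37×1.150e-06) = 0.0165 Ω
Section 2: A = 9.14 mm² = 9.140e-06 m²
R₂ = (2.60×10^-8)(57.4)/(9.140e-06) = 0.1633 Ω
R = R₁ + R₂ = 0.1798 Ω
P = I²R = (16.2)² × 0.1798 = 47.2 W

47.2 W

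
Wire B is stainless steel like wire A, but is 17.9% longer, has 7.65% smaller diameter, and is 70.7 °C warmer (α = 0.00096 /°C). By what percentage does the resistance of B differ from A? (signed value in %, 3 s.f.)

R ∝ ρL/d² with ρ ∝ (1+αΔT), so R_B/R_A = (1 + 17.9/100) × (1 − 7.65/100)⁻² × (1 + 0.00096×70.7)
= 1.179 × 1.173 × 1.068 = 1.476
(R_B − R_A)/R_A = 1.476 − 1 = 47.6%

47.6%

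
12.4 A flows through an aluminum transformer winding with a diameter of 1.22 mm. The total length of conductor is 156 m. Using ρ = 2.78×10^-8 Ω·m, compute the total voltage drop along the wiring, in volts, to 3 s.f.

46.0 V

A = π(d/2)² = π(6.1000e-04 m)² = 1.169e-06 m²
R = ρL/A = (2.78×10^-8)(156)/(1.169e-06) = 3.71 Ω
V = IR = 12.4 × 3.71 = 46.0 V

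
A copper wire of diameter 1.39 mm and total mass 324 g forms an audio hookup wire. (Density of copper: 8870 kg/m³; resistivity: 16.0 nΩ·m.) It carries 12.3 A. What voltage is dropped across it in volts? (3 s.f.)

3.12 V

ρ = 16.0 nΩ·m = 1.60×10^-8 Ω·m
A = π(d/2)² = π(6.9500e-04 m)² = 1.5175e-06 m²
L = m/(density·A) = 0.324/(8870×1.5175e-06) = 24.07 m
R = ρL/A = (1.60×10^-8)(24.07)/(1.5175e-06) = 0.2538 Ω
V = IR = 12.3 × 0.2538 = 3.12 V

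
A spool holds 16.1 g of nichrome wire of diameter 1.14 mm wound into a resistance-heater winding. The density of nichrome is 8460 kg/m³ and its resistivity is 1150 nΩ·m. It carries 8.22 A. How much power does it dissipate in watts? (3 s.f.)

142 W

ρ = 1150 nΩ·m = 1.15×10^-6 Ω·m
A = π(d/2)² = π(5.7000e-04 m)² = 1.0207e-06 m²
L = m/(density·A) = 0.0161/(8460×1.0207e-06) = 1.864 m
R = ρL/A = (1.15×10^-6)(1.864)/(1.0207e-06) = 2.101 Ω
P = I²R = (8.22)² × 2.101 = 142 W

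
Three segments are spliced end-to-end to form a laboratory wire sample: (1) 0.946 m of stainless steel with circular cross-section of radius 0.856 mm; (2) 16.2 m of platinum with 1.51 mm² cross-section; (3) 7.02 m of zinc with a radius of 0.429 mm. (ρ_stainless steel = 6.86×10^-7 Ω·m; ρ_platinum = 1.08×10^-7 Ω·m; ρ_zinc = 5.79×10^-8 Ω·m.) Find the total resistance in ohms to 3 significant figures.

2.14 Ω

Seg 1: A = πr² = π(8.5600e-04 m)² = 2.302e-06 m²
R_1 = (6.86×10^-7)(0.946)/(2.302e-06) = 0.2819 Ω
Seg 2: A = 1.51 mm² = 1.510e-06 m²
R_2 = (1.08×10^-7)(16.2)/(1.510e-06) = 1.159 Ω
Seg 3: A = πr² = π(4.2900e-04 m)² = 5.782e-07 m²
R_3 = (5.79×10^-8)(7.02)/(5.782e-07) = 0.703 Ω
R_total = R_1 + R_2 + R_3 = 2.14 Ω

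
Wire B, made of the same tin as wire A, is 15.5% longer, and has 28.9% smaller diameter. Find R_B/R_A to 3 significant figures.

R ∝ L/d², so R_B/R_A = (1 + 15.5/100) × (1 − 28.9/100)⁻²
= 1.155 × 1.978 = 2.28

2.28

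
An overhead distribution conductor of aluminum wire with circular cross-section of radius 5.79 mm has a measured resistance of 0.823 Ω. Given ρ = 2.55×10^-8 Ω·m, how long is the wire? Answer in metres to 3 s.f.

A = πr² = π(5.7900e-03 m)² = 1.053e-04 m²
L = RA/ρ = (0.823)(1.053e-04)/(2.55×10^-8) = 3400 m

3400 m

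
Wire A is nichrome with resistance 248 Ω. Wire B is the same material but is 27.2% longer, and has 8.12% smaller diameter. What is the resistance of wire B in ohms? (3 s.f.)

R ∝ L/d², so R_B/R_A = (1 + 27.2/100) × (1 − 8.12/100)⁻²
= 1.272 × 1.185 = 1.507
R_B = 1.507 × 248 = 374 Ω

374 Ω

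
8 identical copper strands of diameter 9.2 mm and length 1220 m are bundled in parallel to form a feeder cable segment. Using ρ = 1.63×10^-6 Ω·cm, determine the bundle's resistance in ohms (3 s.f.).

ρ = 1.63×10^-6 Ω·cm = 1.63×10^-8 Ω·m
A_strand = π(4.6000e-03 m)² = 6.648e-05 m²
R_strand = ρL/A = (1.63×10^-8)(1220)/(6.648e-05) = 0.2991 Ω
R_total = R_strand/N = 0.2991/8 = 0.0374 Ω

0.0374 Ω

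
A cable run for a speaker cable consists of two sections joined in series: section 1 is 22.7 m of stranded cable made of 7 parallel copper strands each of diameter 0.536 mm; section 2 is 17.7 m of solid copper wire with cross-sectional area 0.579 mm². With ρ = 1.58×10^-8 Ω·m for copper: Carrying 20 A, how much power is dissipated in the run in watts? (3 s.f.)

Section 1: A_strand = π(2.6800e-04)² = 2.256e-07 m²; R₁ = ρL/(N·A_s) = (1.58×10^-8)(22.7)/(7×2.256e-07) = 0.2271 Ω
Section 2: A = 0.579 mm² = 5.790e-07 m²
R₂ = (1.58×10^-8)(17.7)/(5.790e-07) = 0.483 Ω
R = R₁ + R₂ = 0.7101 Ω
P = I²R = (20)² × 0.7101 = 284 W

284 W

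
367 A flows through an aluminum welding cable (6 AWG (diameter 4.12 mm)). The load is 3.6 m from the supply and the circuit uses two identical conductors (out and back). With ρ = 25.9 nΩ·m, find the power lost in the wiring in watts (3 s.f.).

ρ = 25.9 nΩ·m = 2.59×10^-8 Ω·m
A = π(4.12/2 mm)² = π(2.0600e-03 m)² = 1.333e-05 m²
Total conductor length (both ways) L = 2 × 3.6 = 7.2 m
R = ρL/A = (2.59×10^-8)(7.2)/(1.333e-05) = 0.01399 Ω
P = I²R = (367)² × 0.01399 = 1880 W

1880 W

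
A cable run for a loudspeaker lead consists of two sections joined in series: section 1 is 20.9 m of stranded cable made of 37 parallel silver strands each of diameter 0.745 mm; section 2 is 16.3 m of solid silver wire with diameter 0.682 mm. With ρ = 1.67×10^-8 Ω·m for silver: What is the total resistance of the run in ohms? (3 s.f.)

0.767 Ω

Section 1: A_strand = π(3.7250e-04)² = 4.359e-07 m²; R₁ = ρL/(N·A_s) = (1.67×10^-8)(20.9)/(37×4.359e-07) = 0.02164 Ω
Section 2: A = π(d/2)² = π(3.4100e-04 m)² = 3.653e-07 m²
R₂ = (1.67×10^-8)(16.3)/(3.653e-07) = 0.7452 Ω
R = R₁ + R₂ = 0.767 Ω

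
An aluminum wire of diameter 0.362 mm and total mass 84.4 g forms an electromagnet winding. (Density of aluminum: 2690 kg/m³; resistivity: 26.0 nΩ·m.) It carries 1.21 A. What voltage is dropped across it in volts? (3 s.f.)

ρ = 26.0 nΩ·m = 2.60×10^-8 Ω·m
A = π(d/2)² = π(1.8100e-04 m)² = 1.0292e-07 m²
L = m/(density·A) = 0.0844/(2690×1.0292e-07) = 304.8 m
R = ρL/A = (2.60×10^-8)(304.8)/(1.0292e-07) = 77.01 Ω
V = IR = 1.21 × 77.01 = 93.2 V

93.2 V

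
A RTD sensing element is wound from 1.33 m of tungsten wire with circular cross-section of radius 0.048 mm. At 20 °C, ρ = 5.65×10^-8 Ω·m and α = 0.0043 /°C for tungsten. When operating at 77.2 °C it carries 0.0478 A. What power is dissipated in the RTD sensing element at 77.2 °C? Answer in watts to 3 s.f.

A = πr² = π(4.8000e-05 m)² = 7.238e-09 m²
R₍20₎ = ρL/A = (5.65×10^-8)(1.33)/(7.238e-09) = 10.38 Ω
R₍77.2₎ = R₍20₎(1 + αΔT) = 10.38 × (1 + 0.0043×57.2) = 12.94 Ω
P = I²R = (0.0478)² × 12.94 = 0.0296 W

0.0296 W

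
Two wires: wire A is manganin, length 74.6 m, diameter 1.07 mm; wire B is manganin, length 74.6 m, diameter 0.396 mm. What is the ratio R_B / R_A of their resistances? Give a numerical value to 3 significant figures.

7.30

R ∝ ρL/d², so R_B/R_A = (d_A/d_B)²
= (1.07/0.396)² = 7.30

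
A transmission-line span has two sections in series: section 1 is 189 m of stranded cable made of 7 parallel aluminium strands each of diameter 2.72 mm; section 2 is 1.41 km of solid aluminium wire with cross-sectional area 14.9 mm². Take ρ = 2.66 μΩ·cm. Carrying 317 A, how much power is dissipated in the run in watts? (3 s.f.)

ρ = 2.66 μΩ·cm = 2.66×10^-8 Ω·m
Section 1: A_strand = π(1.3600e-03)² = 5.811e-06 m²; R₁ = ρL/(N·A_s) = (2.66×10^-8)(189)/(7×5.811e-06) = 0.1236 Ω
Section 2: A = 14.9 mm² = 1.490e-05 m²
R₂ = (2.66×10^-8)(1410)/(1.490e-05) = 2.517 Ω
R = R₁ + R₂ = 2.641 Ω
P = I²R = (317)² × 2.641 = 2.65×10^5 W

2.65×10^5 W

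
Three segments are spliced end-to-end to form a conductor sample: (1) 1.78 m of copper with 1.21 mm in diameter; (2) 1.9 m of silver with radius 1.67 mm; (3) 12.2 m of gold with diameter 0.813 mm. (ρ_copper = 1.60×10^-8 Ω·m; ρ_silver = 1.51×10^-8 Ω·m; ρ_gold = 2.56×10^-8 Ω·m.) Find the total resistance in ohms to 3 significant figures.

0.630 Ω

Seg 1: A = π(d/2)² = π(6.0500e-04 m)² = 1.150e-06 m²
R_1 = (1.60×10^-8)(1.78)/(1.150e-06) = 0.02477 Ω
Seg 2: A = πr² = π(1.6700e-03 m)² = 8.762e-06 m²
R_2 = (1.51×10^-8)(1.9)/(8.762e-06) = 0.003275 Ω
Seg 3: A = π(d/2)² = π(4.0650e-04 m)² = 5.191e-07 m²
R_3 = (2.56×10^-8)(12.2)/(5.191e-07) = 0.6016 Ω
R_total = R_1 + R_2 + R_3 = 0.630 Ω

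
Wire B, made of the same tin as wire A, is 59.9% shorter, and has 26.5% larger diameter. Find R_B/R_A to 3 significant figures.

0.251

R ∝ L/d², so R_B/R_A = (1 − 59.9/100) × (1 + 26.5/100)⁻²
= 0.401 × 0.6249 = 0.251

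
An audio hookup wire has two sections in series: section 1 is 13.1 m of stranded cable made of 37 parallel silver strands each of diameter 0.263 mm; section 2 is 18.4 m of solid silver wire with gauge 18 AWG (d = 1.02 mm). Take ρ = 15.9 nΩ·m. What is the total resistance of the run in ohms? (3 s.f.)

ρ = 15.9 nΩ·m = 1.59×10^-8 Ω·m
Section 1: A_strand = π(1.3150e-04)² = 5.433e-08 m²; R₁ = ρL/(N·A_s) = (1.59×10^-8)(13.1)/(37×5.433e-08) = 0.1036 Ω
Section 2: A = π(1.02/2 mm)² = π(5.1000e-04 m)² = 8.171e-07 m²
R₂ = (1.59×10^-8)(18.4)/(8.171e-07) = 0.358 Ω
R = R₁ + R₂ = 0.462 Ω

0.462 Ω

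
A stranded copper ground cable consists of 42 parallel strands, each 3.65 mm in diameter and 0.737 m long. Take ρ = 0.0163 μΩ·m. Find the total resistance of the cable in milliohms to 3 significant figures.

0.0273 mΩ

ρ = 0.0163 μΩ·m = 1.63×10^-8 Ω·m
A_strand = π(1.8250e-03 m)² = 1.046e-05 m²
R_strand = ρL/A = (1.63×10^-8)(0.737)/(1.046e-05) = 0.001148 Ω
R_total = R_strand/N = 0.001148/42 = 0.0273 mΩ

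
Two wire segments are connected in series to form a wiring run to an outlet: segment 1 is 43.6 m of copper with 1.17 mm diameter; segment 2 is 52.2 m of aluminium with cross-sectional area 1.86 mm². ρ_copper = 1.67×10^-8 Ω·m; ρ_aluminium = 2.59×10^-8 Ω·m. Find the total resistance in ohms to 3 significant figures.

Segment 1: A = π(d/2)² = π(5.8500e-04 m)² = 1.075e-06 m²
R₁ = ρL/A = (1.67×10^-8)(43.6)/(1.075e-06) = 0.6772 Ω
Segment 2: A = 1.86 mm² = 1.860e-06 m²
R₂ = (2.59×10^-8)(52.2)/(1.860e-06) = 0.7269 Ω
R = R₁ + R₂ = 1.40 Ω

1.40 Ω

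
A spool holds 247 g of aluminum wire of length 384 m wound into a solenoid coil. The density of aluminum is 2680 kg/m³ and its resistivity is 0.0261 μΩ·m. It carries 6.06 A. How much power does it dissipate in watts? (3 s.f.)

1530 W

ρ = 0.0261 μΩ·m = 2.61×10^-8 Ω·m
A = m/(density·L) = 0.247/(2680×384) = 2.4001e-07 m²
R = ρL/A = (2.61×10^-8)(384)/(2.4001e-07) = 41.76 Ω
P = I²R = (6.06)² × 41.76 = 1530 W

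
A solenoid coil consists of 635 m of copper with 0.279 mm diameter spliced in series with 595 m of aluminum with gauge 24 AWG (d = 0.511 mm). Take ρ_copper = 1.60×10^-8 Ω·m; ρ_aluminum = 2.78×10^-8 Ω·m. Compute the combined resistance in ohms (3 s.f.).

247 Ω

Segment 1: A = π(d/2)² = π(1.3950e-04 m)² = 6.114e-08 m²
R₁ = ρL/A = (1.60×10^-8)(635)/(6.114e-08) = 166.2 Ω
Segment 2: A = π(0.511/2 mm)² = π(2.5550e-04 m)² = 2.051e-07 m²
R₂ = (2.78×10^-8)(595)/(2.051e-07) = 80.65 Ω
R = R₁ + R₂ = 247 Ω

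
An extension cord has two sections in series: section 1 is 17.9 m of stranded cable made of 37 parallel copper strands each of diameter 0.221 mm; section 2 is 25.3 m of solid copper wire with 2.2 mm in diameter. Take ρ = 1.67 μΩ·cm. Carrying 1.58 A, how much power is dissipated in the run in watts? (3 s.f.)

0.803 W

ρ = 1.67 μΩ·cm = 1.67×10^-8 Ω·m
Section 1: A_strand = π(1.1050e-04)² = 3.836e-08 m²; R₁ = ρL/(N·A_s) = (1.67×10^-8)(17.9)/(37×3.836e-08) = 0.2106 Ω
Section 2: A = π(d/2)² = π(1.1000e-03 m)² = 3.801e-06 m²
R₂ = (1.67×10^-8)(25.3)/(3.801e-06) = 0.1111 Ω
R = R₁ + R₂ = 0.3218 Ω
P = I²R = (1.58)² × 0.3218 = 0.803 W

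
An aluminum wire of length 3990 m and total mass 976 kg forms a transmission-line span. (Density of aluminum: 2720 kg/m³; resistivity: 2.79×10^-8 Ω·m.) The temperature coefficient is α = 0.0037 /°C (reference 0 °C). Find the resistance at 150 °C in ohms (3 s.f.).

A = m/(density·L) = 976/(2720×3990) = 8.9931e-05 m²
R = ρL/A = (2.79×10^-8)(3990)/(8.9931e-05) = 1.238 Ω
R(150 °C) = 1.238 × (1 + 0.0037×150) = 1.92 Ω

1.92 Ω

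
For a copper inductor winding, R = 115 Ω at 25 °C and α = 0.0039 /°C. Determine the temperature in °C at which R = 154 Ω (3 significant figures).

R = R₀(1 + α(T − T₀)) ⇒ T = T₀ + (R/R₀ − 1)/α
T = 25 + (154/115 − 1)/0.0039 = 25 + (0.3391)/0.0039 = 112 °C

112 °C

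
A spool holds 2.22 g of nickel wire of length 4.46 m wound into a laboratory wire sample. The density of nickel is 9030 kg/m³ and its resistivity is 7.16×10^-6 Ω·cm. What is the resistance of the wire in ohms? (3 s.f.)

5.79 Ω

ρ = 7.16×10^-6 Ω·cm = 7.16×10^-8 Ω·m
A = m/(density·L) = 0.00222/(9030×4.46) = 5.5123e-08 m²
R = ρL/A = (7.16×10^-8)(4.46)/(5.5123e-08) = 5.79 Ω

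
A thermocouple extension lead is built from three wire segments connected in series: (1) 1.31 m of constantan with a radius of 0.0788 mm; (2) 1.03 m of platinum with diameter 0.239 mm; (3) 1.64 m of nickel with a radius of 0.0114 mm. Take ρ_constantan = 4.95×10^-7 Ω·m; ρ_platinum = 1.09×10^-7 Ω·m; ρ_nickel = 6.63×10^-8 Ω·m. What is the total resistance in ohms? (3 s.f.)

302 Ω

Seg 1: A = πr² = π(7.8800e-05 m)² = 1.951e-08 m²
R_1 = (4.95×10^-7)(1.31)/(1.951e-08) = 33.24 Ω
Seg 2: A = π(d/2)² = π(1.1950e-04 m)² = 4.486e-08 m²
R_2 = (1.09×10^-7)(1.03)/(4.486e-08) = 2.503 Ω
Seg 3: A = πr² = π(1.1400e-05 m)² = 4.083e-10 m²
R_3 = (6.63×10^-8)(1.64)/(4.083e-10) = 266.3 Ω
R_total = R_1 + R_2 + R_3 = 302 Ω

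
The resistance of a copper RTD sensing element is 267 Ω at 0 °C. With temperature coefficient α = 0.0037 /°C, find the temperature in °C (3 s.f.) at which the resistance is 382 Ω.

116 °C

R = R₀(1 + α(T − T₀)) ⇒ T = T₀ + (R/R₀ − 1)/α
T = 0 + (382/267 − 1)/0.0037 = 0 + (0.4307)/0.0037 = 116 °C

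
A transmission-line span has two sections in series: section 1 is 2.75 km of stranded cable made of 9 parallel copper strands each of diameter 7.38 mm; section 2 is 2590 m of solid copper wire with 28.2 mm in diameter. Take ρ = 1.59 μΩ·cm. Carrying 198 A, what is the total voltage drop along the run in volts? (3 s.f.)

ρ = 1.59 μΩ·cm = 1.59×10^-8 Ω·m
Section 1: A_strand = π(3.6900e-03)² = 4.278e-05 m²; R₁ = ρL/(N·A_s) = (1.59×10^-8)(2750)/(9×4.278e-05) = 0.1136 Ω
Section 2: A = π(d/2)² = π(1.4100e-02 m)² = 6.246e-04 m²
R₂ = (1.59×10^-8)(2590)/(6.246e-04) = 0.06593 Ω
R = R₁ + R₂ = 0.1795 Ω
V = IR = 198 × 0.1795 = 35.5 V

35.5 V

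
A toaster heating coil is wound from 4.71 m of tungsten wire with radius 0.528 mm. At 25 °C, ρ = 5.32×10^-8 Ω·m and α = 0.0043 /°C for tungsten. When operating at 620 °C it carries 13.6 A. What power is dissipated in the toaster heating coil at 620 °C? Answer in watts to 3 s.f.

188 W

A = πr² = π(5.2800e-04 m)² = 8.758e-07 m²
R₍25₎ = ρL/A = (5.32×10^-8)(4.71)/(8.758e-07) = 0.2861 Ω
R₍620₎ = R₍25₎(1 + αΔT) = 0.2861 × (1 + 0.0043×595) = 1.018 Ω
P = I²R = (13.6)² × 1.018 = 188 W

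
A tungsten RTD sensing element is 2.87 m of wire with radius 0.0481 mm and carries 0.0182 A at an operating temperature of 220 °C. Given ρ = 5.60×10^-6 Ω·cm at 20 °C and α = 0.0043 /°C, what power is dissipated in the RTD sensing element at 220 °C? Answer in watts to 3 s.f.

ρ = 5.60×10^-6 Ω·cm = 5.60×10^-8 Ω·m
A = πr² = π(4.8100e-05 m)² = 7.268e-09 m²
R₍20₎ = ρL/A = (5.60×10^-8)(2.87)/(7.268e-09) = 22.11 Ω
R₍220₎ = R₍20₎(1 + αΔT) = 22.11 × (1 + 0.0043×200) = 41.13 Ω
P = I²R = (0.0182)² × 41.13 = 0.0136 W

0.0136 W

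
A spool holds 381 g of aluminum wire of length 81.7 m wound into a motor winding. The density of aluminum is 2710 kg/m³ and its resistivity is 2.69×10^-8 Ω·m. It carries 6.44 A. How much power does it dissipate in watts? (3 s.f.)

A = m/(density·L) = 0.381/(2710×81.7) = 1.7208e-06 m²
R = ρL/A = (2.69×10^-8)(81.7)/(1.7208e-06) = 1.277 Ω
P = I²R = (6.44)² × 1.277 = 53.0 W

53.0 W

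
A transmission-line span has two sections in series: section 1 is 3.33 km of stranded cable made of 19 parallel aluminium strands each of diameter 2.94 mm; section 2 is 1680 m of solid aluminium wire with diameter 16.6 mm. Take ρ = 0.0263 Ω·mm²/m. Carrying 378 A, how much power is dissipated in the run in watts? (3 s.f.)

1.26×10^5 W

ρ = 0.0263 Ω·mm²/m = 2.63×10^-8 Ω·m
Section 1: A_strand = π(1.4700e-03)² = 6.789e-06 m²; R₁ = ρL/(N·A_s) = (2.63×10^-8)(3330)/(19×6.789e-06) = 0.679 Ω
Section 2: A = π(d/2)² = π(8.3000e-03 m)² = 2.164e-04 m²
R₂ = (2.63×10^-8)(1680)/(2.164e-04) = 0.2042 Ω
R = R₁ + R₂ = 0.8831 Ω
P = I²R = (378)² × 0.8831 = 1.26×10^5 W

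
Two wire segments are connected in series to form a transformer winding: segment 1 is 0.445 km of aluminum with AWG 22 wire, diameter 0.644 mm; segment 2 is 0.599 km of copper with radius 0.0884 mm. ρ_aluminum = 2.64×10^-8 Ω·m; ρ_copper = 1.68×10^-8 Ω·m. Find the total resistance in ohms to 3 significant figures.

446 Ω

Segment 1: A = π(0.644/2 mm)² = π(3.2200e-04 m)² = 3.257e-07 m²
R₁ = ρL/A = (2.64×10^-8)(445)/(3.257e-07) = 36.07 Ω
Segment 2: A = πr² = π(8.8400e-05 m)² = 2.455e-08 m²
R₂ = (1.68×10^-8)(599)/(2.455e-08) = 409.9 Ω
R = R₁ + R₂ = 446 Ω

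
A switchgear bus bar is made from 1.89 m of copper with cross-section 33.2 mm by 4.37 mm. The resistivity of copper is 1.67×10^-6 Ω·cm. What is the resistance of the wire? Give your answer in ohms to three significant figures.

ρ = 1.67×10^-6 Ω·cm = 1.67×10^-8 Ω·m
A = 33.2 × 4.37 mm² = 145 mm² = 1.451e-04 m²
R = ρL/A = (1.67×10^-8)(1.89 m)/(1.451e-04 m²) = 2.18×10^-4 Ω

2.18×10^-4 Ω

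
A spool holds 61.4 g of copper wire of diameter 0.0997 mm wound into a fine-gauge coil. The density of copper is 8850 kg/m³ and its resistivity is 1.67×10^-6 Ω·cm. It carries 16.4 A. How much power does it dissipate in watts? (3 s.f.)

5.11×10^5 W

ρ = 1.67×10^-6 Ω·cm = 1.67×10^-8 Ω·m
A = π(d/2)² = π(4.9850e-05 m)² = 7.8069e-09 m²
L = m/(density·A) = 0.0614/(8850×7.8069e-09) = 888.7 m
R = ρL/A = (1.67×10^-8)(888.7)/(7.8069e-09) = 1901 Ω
P = I²R = (16.4)² × 1901 = 5.11×10^5 W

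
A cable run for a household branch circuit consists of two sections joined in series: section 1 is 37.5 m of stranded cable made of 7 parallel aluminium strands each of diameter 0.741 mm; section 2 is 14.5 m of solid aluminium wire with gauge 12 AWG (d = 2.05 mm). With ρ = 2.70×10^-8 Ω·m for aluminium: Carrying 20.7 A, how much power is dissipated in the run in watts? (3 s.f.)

Section 1: A_strand = π(3.7050e-04)² = 4.312e-07 m²; R₁ = ρL/(N·A_s) = (2.70×10^-8)(37.5)/(7×4.312e-07) = 0.3354 Ω
Section 2: A = π(2.05/2 mm)² = π(1.0250e-03 m)² = 3.301e-06 m²
R₂ = (2.70×10^-8)(14.5)/(3.301e-06) = 0.1186 Ω
R = R₁ + R₂ = 0.454 Ω
P = I²R = (20.7)² × 0.454 = 195 W

195 W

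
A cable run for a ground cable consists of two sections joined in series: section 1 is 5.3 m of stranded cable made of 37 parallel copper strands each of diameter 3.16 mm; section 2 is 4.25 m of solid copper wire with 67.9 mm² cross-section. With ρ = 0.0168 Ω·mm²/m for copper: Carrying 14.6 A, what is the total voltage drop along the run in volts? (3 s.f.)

ρ = 0.0168 Ω·mm²/m = 1.68×10^-8 Ω·m
Section 1: A_strand = π(1.5800e-03)² = 7.843e-06 m²; R₁ = ρL/(N·A_s) = (1.68×10^-8)(5.3)/(37×7.843e-06) = 3.068×10^-4 Ω
Section 2: A = 67.9 mm² = 6.790e-05 m²
R₂ = (1.68×10^-8)(4.25)/(6.790e-05) = 0.001052 Ω
R = R₁ + R₂ = 0.001358 Ω
V = IR = 14.6 × 0.001358 = 0.0198 V

0.0198 V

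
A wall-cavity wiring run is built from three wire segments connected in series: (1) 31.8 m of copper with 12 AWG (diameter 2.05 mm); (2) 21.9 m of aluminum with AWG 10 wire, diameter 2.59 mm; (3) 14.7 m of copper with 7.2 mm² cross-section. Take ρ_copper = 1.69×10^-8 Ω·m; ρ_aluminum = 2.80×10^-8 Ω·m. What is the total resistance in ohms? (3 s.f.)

0.314 Ω

Seg 1: A = π(2.05/2 mm)² = π(1.0250e-03 m)² = 3.301e-06 m²
R_1 = (1.69×10^-8)(31.8)/(3.301e-06) = 0.1628 Ω
Seg 2: A = π(2.59/2 mm)² = π(1.2950e-03 m)² = 5.269e-06 m²
R_2 = (2.80×10^-8)(21.9)/(5.269e-06) = 0.1164 Ω
Seg 3: A = 7.2 mm² = 7.200e-06 m²
R_3 = (1.69×10^-8)(14.7)/(7.200e-06) = 0.0345 Ω
R_total = R_1 + R_2 + R_3 = 0.314 Ω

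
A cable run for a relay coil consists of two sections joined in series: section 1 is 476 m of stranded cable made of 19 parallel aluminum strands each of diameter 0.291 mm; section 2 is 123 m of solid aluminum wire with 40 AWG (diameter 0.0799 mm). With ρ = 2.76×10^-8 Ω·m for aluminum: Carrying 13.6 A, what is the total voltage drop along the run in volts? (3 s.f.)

Section 1: A_strand = π(1.4550e-04)² = 6.651e-08 m²; R₁ = ρL/(N·A_s) = (2.76×10^-8)(476)/(19×6.651e-08) = 10.4 Ω
Section 2: A = π(0.0799/2 mm)² = π(3.9950e-05 m)² = 5.014e-09 m²
R₂ = (2.76×10^-8)(123)/(5.014e-09) = 677.1 Ω
R = R₁ + R₂ = 687.5 Ω
V = IR = 13.6 × 687.5 = 9350 V

9350 V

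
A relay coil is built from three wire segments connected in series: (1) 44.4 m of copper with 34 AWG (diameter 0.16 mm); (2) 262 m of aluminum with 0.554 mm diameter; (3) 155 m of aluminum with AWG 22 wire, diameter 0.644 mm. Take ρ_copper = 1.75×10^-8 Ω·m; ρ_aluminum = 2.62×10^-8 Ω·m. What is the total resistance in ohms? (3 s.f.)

Seg 1: A = π(0.16/2 mm)² = π(8.0000e-05 m)² = 2.011e-08 m²
R_1 = (1.75×10^-8)(44.4)/(2.011e-08) = 38.64 Ω
Seg 2: A = π(d/2)² = π(2.7700e-04 m)² = 2.411e-07 m²
R_2 = (2.62×10^-8)(262)/(2.411e-07) = 28.48 Ω
Seg 3: A = π(0.644/2 mm)² = π(3.2200e-04 m)² = 3.257e-07 m²
R_3 = (2.62×10^-8)(155)/(3.257e-07) = 12.47 Ω
R_total = R_1 + R_2 + R_3 = 79.6 Ω

79.6 Ω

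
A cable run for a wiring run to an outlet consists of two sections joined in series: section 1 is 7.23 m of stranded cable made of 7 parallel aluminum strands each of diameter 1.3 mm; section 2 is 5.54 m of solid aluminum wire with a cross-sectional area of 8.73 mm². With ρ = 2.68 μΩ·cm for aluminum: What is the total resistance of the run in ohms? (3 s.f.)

0.0379 Ω

ρ = 2.68 μΩ·cm = 2.68×10^-8 Ω·m
Section 1: A_strand = π(6.5000e-04)² = 1.327e-06 m²; R₁ = ρL/(N·A_s) = (2.68×10^-8)(7.23)/(7×1.327e-06) = 0.02085 Ω
Section 2: A = 8.73 mm² = 8.730e-06 m²
R₂ = (2.68×10^-8)(5.54)/(8.730e-06) = 0.01701 Ω
R = R₁ + R₂ = 0.0379 Ω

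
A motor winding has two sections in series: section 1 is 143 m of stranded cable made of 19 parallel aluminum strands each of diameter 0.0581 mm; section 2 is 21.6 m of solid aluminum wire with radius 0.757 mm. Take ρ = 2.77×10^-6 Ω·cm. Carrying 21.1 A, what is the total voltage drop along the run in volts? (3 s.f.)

1670 V

ρ = 2.77×10^-6 Ω·cm = 2.77×10^-8 Ω·m
Section 1: A_strand = π(2.9050e-05)² = 2.651e-09 m²; R₁ = ρL/(N·A_s) = (2.77×10^-8)(143)/(19×2.651e-09) = 78.64 Ω
Section 2: A = πr² = π(7.5700e-04 m)² = 1.800e-06 m²
R₂ = (2.77×10^-8)(21.6)/(1.800e-06) = 0.3323 Ω
R = R₁ + R₂ = 78.97 Ω
V = IR = 21.1 × 78.97 = 1670 V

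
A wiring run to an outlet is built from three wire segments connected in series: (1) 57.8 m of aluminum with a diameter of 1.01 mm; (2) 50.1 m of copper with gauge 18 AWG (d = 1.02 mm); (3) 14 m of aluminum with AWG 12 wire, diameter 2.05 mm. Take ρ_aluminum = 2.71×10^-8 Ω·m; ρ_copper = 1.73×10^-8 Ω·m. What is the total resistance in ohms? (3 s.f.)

3.13 Ω

Seg 1: A = π(d/2)² = π(5.0500e-04 m)² = 8.012e-07 m²
R_1 = (2.71×10^-8)(57.8)/(8.012e-07) = 1.955 Ω
Seg 2: A = π(1.02/2 mm)² = π(5.1000e-04 m)² = 8.171e-07 m²
R_2 = (1.73×10^-8)(50.1)/(8.171e-07) = 1.061 Ω
Seg 3: A = π(2.05/2 mm)² = π(1.0250e-03 m)² = 3.301e-06 m²
R_3 = (2.71×10^-8)(14)/(3.301e-06) = 0.1149 Ω
R_total = R_1 + R_2 + R_3 = 3.13 Ω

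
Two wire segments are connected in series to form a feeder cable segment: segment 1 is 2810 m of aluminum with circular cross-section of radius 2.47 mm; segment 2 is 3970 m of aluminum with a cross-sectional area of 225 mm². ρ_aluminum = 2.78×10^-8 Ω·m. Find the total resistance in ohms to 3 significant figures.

4.57 Ω

Segment 1: A = πr² = π(2.4700e-03 m)² = 1.917e-05 m²
R₁ = ρL/A = (2.78×10^-8)(2810)/(1.917e-05) = 4.076 Ω
Segment 2: A = 225 mm² = 2.250e-04 m²
R₂ = (2.78×10^-8)(3970)/(2.250e-04) = 0.4905 Ω
R = R₁ + R₂ = 4.57 Ω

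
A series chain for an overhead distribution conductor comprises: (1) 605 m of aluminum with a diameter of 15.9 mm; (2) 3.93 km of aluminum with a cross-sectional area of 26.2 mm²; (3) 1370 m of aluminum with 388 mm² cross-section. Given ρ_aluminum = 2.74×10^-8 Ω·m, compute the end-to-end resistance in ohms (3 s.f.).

4.29 Ω

Seg 1: A = π(d/2)² = π(7.9500e-03 m)² = 1.986e-04 m²
R_1 = (2.74×10^-8)(605)/(1.986e-04) = 0.08349 Ω
Seg 2: A = 26.2 mm² = 2.620e-05 m²
R_2 = (2.74×10^-8)(3930)/(2.620e-05) = 4.11 Ω
Seg 3: A = 388 mm² = 3.880e-04 m²
R_3 = (2.74×10^-8)(1370)/(3.880e-04) = 0.09675 Ω
R_total = R_1 + R_2 + R_3 = 4.29 Ω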